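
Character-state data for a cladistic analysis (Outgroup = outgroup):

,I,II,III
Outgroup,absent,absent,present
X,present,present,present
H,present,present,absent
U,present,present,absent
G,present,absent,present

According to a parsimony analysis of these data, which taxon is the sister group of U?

Character polarity is set by the outgroup: the derived state is whichever differs from the outgroup's state, so for III the derived state is 'absent', and for the remaining characters it is 'present'.
I (derived state 'present') is shared by all ingroup taxa — unites the whole ingroup.
Only H, U, and X show the derived state 'present' for II, supporting them as a clade.
III (derived state 'absent') is shared by H and U — a synapomorphy uniting that clade.
Most parsimonious ingroup topology: ((X,(H,U)),G).
U and H form a cherry on this tree, so they are sister taxa.

H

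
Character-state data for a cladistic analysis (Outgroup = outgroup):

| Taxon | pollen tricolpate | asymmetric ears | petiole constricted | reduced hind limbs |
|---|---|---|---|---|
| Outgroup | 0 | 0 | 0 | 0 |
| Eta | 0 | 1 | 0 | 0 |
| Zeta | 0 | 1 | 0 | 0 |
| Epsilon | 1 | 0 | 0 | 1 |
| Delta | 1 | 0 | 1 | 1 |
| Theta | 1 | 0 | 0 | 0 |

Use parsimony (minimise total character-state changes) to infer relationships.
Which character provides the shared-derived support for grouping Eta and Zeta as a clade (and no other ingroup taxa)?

The outgroup has state '0' for every character, so '1' is the derived state throughout.
pollen tricolpate (derived state '1') is shared by Delta, Epsilon, and Theta — a synapomorphy uniting that clade.
asymmetric ears (derived state '1') is shared by Eta and Zeta — a synapomorphy uniting that clade.
petiole constricted: derived state '1' in Delta only — an autapomorphy, so it tells us nothing about relationships among taxa.
reduced hind limbs (derived state '1') is shared by Delta and Epsilon — a synapomorphy uniting that clade.
Most parsimonious ingroup topology: ((Eta,Zeta),((Epsilon,Delta),Theta)).
The clade {Eta, Zeta} is supported by asymmetric ears: its derived state '1' occurs in exactly those taxa and in no other taxon (including the outgroup).

asymmetric ears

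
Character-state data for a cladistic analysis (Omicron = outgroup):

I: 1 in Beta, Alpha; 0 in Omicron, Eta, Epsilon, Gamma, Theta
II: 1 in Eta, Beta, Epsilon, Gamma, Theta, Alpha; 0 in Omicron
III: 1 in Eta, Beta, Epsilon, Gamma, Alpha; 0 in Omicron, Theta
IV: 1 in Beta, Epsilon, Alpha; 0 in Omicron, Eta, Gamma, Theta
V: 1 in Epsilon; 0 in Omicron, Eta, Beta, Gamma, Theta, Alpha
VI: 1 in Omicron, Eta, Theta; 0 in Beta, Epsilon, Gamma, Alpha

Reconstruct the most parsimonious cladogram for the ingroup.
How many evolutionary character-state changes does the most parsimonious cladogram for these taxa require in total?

6

Character polarity is set by the outgroup: the derived state is whichever differs from the outgroup's state, so for VI the derived state is '0', and for the remaining characters it is '1'.
I: derived state '1' in Alpha and Beta only — synapomorphy for {Alpha, Beta}.
All ingroup taxa share the derived state '1' for II; it defines the ingroup but does not resolve relationships within it.
III (derived state '1') is shared by Alpha, Beta, Epsilon, Eta, and Gamma — a synapomorphy uniting that clade.
IV: derived state '1' in Alpha, Beta, and Epsilon only — synapomorphy for {Alpha, Beta, Epsilon}.
V: derived state '1' in Epsilon only — an autapomorphy, so it tells us nothing about relationships among taxa.
VI: derived state '0' in Alpha, Beta, Epsilon, and Gamma only — synapomorphy for {Alpha, Beta, Epsilon, Gamma}.
Most parsimonious ingroup topology: ((Eta,(((Beta,Alpha),Epsilon),Gamma)),Theta).
Changes per character on this tree: I: 1; II: 1; III: 1; IV: 1; V: 1; VI: 1.
Total = 6.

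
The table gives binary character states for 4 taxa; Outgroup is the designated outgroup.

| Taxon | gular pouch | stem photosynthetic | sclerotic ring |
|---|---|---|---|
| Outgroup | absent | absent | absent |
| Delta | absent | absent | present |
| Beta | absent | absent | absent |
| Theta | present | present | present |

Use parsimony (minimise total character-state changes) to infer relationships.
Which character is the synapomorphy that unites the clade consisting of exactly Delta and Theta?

sclerotic ring

The outgroup has state 'absent' for every character, so 'present' is the derived state throughout.
gular pouch: derived state 'present' in Theta only — an autapomorphy, so it tells us nothing about relationships among taxa.
stem photosynthetic (derived state 'present') is unique to Theta (autapomorphy; uninformative for grouping).
Only Delta and Theta show the derived state 'present' for sclerotic ring, supporting them as a clade.
Most parsimonious ingroup topology: ((Delta,Theta),Beta).
The clade {Delta, Theta} is supported by sclerotic ring: its derived state 'present' occurs in exactly those taxa and in no other taxon (including the outgroup).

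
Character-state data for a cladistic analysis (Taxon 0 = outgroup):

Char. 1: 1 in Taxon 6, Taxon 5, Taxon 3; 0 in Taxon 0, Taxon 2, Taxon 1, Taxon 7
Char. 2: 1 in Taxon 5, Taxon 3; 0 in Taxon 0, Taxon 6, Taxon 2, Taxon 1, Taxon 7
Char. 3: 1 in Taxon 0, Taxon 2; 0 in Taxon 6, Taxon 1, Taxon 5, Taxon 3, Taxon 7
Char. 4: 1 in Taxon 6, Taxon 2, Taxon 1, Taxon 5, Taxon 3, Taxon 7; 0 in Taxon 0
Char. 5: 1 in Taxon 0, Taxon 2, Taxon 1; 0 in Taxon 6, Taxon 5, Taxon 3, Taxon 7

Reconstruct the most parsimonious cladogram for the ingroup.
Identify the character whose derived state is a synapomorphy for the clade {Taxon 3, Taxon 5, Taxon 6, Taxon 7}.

Char. 5

Character polarity is set by the outgroup: the derived state is whichever differs from the outgroup's state, so for Char. 3, Char. 5 the derived state is '0', and for the remaining characters it is '1'.
Only Taxon 3, Taxon 5, and Taxon 6 show the derived state '1' for Char. 1, supporting them as a clade.
Char. 2 (derived state '1') is shared by Taxon 3 and Taxon 5 — a synapomorphy uniting that clade.
Char. 3: derived state '0' in Taxon 1, Taxon 3, Taxon 5, Taxon 6, and Taxon 7 only — synapomorphy for {Taxon 1, Taxon 3, Taxon 5, Taxon 6, Taxon 7}.
All ingroup taxa share the derived state '1' for Char. 4; it defines the ingroup but does not resolve relationships within it.
Only Taxon 3, Taxon 5, Taxon 6, and Taxon 7 show the derived state '0' for Char. 5, supporting them as a clade.
Most parsimonious ingroup topology: ((((Taxon 6,(Taxon 5,Taxon 3)),Taxon 7),Taxon 1),Taxon 2).
The clade {Taxon 3, Taxon 5, Taxon 6, Taxon 7} is supported by Char. 5: its derived state '0' occurs in exactly those taxa and in no other taxon (including the outgroup).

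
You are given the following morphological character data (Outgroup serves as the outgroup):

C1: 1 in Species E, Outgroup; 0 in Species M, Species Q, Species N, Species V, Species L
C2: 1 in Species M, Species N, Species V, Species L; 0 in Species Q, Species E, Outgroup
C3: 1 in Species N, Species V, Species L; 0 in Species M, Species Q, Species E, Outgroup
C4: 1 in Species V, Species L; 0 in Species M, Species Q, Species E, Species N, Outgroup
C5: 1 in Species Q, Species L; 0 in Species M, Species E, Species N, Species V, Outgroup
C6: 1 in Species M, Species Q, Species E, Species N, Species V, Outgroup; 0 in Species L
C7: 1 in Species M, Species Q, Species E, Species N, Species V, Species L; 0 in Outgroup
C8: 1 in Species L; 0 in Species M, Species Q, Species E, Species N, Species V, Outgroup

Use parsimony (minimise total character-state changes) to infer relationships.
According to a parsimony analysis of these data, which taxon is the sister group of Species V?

Species L

Character polarity is set by the outgroup: the derived state is whichever differs from the outgroup's state, so for C1, C6 the derived state is '0', and for the remaining characters it is '1'.
C1: derived state '0' in Species L, Species M, Species N, Species Q, and Species V only — synapomorphy for {Species L, Species M, Species N, Species Q, Species V}.
C2 (derived state '1') is shared by Species L, Species M, Species N, and Species V — a synapomorphy uniting that clade.
C3: derived state '1' in Species L, Species N, and Species V only — synapomorphy for {Species L, Species N, Species V}.
C4 (derived state '1') is shared by Species L and Species V — a synapomorphy uniting that clade.
C5 (state '1') occurs in Species L and Species Q but conflicts with the nesting implied by the other characters — most parsimoniously interpreted as homoplasy.
C6: derived state '0' in Species L only — an autapomorphy, so it tells us nothing about relationships among taxa.
All ingroup taxa share the derived state '1' for C7; it defines the ingroup but does not resolve relationships within it.
C8 (derived state '1') is unique to Species L (autapomorphy; uninformative for grouping).
Most parsimonious ingroup topology: (((((Species L,Species V),Species N),Species M),Species Q),Species E).
Species V and Species L form a cherry on this tree, so they are sister taxa.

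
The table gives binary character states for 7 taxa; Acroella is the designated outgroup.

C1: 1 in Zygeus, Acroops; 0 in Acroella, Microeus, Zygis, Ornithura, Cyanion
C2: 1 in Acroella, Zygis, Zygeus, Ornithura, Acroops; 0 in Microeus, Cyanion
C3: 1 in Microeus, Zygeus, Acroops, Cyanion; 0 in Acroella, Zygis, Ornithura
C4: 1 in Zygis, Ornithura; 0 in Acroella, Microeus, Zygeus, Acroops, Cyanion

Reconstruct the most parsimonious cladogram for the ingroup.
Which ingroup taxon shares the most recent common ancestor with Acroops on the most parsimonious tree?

Zygeus

Character polarity is set by the outgroup: the derived state is whichever differs from the outgroup's state, so for C2 the derived state is '0', and for the remaining characters it is '1'.
C1 (derived state '1') is shared by Acroops and Zygeus — a synapomorphy uniting that clade.
C2 (derived state '0') is shared by Cyanion and Microeus — a synapomorphy uniting that clade.
Only Acroops, Cyanion, Microeus, and Zygeus show the derived state '1' for C3, supporting them as a clade.
C4: derived state '1' in Ornithura and Zygis only — synapomorphy for {Ornithura, Zygis}.
Most parsimonious ingroup topology: (((Microeus,Cyanion),(Zygeus,Acroops)),(Zygis,Ornithura)).
Acroops and Zygeus form a cherry on this tree, so they are sister taxa.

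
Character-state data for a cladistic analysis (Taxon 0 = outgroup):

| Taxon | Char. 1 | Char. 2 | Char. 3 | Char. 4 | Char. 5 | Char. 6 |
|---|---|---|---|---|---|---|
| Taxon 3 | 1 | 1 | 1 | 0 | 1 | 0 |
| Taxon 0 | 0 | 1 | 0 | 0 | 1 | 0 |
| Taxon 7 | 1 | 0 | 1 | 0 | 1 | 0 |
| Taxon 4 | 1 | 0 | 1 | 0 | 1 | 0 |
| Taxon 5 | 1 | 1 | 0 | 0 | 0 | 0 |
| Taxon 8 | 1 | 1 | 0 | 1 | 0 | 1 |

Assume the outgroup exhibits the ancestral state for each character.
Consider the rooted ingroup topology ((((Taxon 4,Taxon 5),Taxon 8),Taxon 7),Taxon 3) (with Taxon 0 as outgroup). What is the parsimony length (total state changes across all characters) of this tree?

Map each character onto ((((Taxon 4,Taxon 5),Taxon 8),Taxon 7),Taxon 3) (rooted by Taxon 0) and count the minimum state changes it requires (Fitch parsimony):
Char. 1: 1; Char. 2: 2; Char. 3: 3; Char. 4: 1; Char. 5: 2; Char. 6: 1.
Total tree length = 10.

10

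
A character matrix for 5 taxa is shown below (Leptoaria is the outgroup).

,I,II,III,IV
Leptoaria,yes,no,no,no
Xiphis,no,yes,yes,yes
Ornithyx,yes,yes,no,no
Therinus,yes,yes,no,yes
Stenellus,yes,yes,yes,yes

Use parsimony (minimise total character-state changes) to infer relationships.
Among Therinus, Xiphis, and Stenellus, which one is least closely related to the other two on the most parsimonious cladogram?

Therinus

Character polarity is set by the outgroup: the derived state is whichever differs from the outgroup's state, so for I the derived state is 'no', and for the remaining characters it is 'yes'.
I (derived state 'no') is unique to Xiphis (autapomorphy; uninformative for grouping).
All ingroup taxa share the derived state 'yes' for II; it defines the ingroup but does not resolve relationships within it.
III (derived state 'yes') is shared by Stenellus and Xiphis — a synapomorphy uniting that clade.
IV: derived state 'yes' in Stenellus, Therinus, and Xiphis only — synapomorphy for {Stenellus, Therinus, Xiphis}.
Most parsimonious ingroup topology: (((Xiphis,Stenellus),Therinus),Ornithyx).
Xiphis and Stenellus share a more recent common ancestor with each other than either does with Therinus, so Therinus is the least closely related of the three.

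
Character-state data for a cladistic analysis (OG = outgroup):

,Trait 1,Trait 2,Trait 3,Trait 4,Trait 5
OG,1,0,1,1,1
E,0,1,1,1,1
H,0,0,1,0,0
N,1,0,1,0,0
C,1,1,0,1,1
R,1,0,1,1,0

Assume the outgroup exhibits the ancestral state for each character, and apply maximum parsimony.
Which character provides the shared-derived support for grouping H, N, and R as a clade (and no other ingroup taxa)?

Character polarity is set by the outgroup: the derived state is whichever differs from the outgroup's state, so for Trait 1, Trait 3, Trait 4, Trait 5 the derived state is '0', and for the remaining characters it is '1'.
Trait 1 (state '0') occurs in E and H but conflicts with the nesting implied by the other characters — most parsimoniously interpreted as homoplasy.
Trait 2: derived state '1' in C and E only — synapomorphy for {C, E}.
Trait 3: derived state '0' in C only — an autapomorphy, so it tells us nothing about relationships among taxa.
Trait 4 (derived state '0') is shared by H and N — a synapomorphy uniting that clade.
Trait 5 (derived state '0') is shared by H, N, and R — a synapomorphy uniting that clade.
Most parsimonious ingroup topology: ((E,C),((H,N),R)).
The clade {H, N, R} is supported by Trait 5: its derived state '0' occurs in exactly those taxa and in no other taxon (including the outgroup).

Trait 5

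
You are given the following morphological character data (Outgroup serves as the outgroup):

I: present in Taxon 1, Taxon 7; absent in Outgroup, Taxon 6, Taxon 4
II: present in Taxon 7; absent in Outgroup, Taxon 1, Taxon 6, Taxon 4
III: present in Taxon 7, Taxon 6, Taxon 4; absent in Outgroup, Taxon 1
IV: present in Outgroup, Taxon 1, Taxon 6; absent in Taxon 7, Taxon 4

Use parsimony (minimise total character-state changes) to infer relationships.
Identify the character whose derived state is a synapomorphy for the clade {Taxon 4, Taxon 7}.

IV

Character polarity is set by the outgroup: the derived state is whichever differs from the outgroup's state, so for IV the derived state is 'absent', and for the remaining characters it is 'present'.
I groups Taxon 1 and Taxon 7, which is incompatible with the clades supported by the remaining characters; treating it as convergent (homoplasy) costs fewer steps than any alternative tree.
II (derived state 'present') is unique to Taxon 7 (autapomorphy; uninformative for grouping).
III: derived state 'present' in Taxon 4, Taxon 6, and Taxon 7 only — synapomorphy for {Taxon 4, Taxon 6, Taxon 7}.
Only Taxon 4 and Taxon 7 show the derived state 'absent' for IV, supporting them as a clade.
Most parsimonious ingroup topology: (Taxon 1,((Taxon 7,Taxon 4),Taxon 6)).
The clade {Taxon 4, Taxon 7} is supported by IV: its derived state 'absent' occurs in exactly those taxa and in no other taxon (including the outgroup).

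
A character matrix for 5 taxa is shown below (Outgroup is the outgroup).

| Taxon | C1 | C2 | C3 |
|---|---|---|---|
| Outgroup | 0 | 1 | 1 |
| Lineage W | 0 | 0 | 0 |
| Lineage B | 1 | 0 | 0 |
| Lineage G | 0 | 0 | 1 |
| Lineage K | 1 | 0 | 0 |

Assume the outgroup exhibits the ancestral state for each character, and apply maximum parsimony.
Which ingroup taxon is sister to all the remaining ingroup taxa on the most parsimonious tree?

Lineage G

Character polarity is set by the outgroup: the derived state is whichever differs from the outgroup's state, so for C2, C3 the derived state is '0', and for the remaining characters it is '1'.
Only Lineage B and Lineage K show the derived state '1' for C1, supporting them as a clade.
All ingroup taxa share the derived state '0' for C2; it defines the ingroup but does not resolve relationships within it.
C3: derived state '0' in Lineage B, Lineage K, and Lineage W only — synapomorphy for {Lineage B, Lineage K, Lineage W}.
Most parsimonious ingroup topology: ((Lineage W,(Lineage B,Lineage K)),Lineage G).
Lineage G is sister to the clade containing all other ingroup taxa, so it is the earliest-diverging (most basal) ingroup lineage.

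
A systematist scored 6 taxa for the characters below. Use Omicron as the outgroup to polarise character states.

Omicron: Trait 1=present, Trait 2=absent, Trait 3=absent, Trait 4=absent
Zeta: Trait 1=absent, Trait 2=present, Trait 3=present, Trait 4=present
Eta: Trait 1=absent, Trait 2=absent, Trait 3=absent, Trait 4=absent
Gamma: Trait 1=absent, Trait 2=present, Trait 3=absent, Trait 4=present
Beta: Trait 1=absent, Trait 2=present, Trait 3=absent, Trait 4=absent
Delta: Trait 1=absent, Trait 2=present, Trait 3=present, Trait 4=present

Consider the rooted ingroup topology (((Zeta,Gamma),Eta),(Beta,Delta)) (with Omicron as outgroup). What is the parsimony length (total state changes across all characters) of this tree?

7

Map each character onto (((Zeta,Gamma),Eta),(Beta,Delta)) (rooted by Omicron) and count the minimum state changes it requires (Fitch parsimony):
Trait 1: 1; Trait 2: 2; Trait 3: 2; Trait 4: 2.
Total tree length = 7.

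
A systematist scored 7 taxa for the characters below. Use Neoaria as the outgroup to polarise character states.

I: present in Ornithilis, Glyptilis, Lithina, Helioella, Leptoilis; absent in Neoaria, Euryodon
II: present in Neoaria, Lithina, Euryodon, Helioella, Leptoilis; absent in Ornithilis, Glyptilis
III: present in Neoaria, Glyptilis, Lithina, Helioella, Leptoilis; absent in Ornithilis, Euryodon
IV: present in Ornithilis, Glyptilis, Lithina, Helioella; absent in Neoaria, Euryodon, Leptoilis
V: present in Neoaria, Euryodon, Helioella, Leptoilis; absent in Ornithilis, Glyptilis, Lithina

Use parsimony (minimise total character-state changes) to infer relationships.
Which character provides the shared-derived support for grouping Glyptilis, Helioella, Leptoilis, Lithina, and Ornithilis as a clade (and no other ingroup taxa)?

I

Character polarity is set by the outgroup: the derived state is whichever differs from the outgroup's state, so for II, III, V the derived state is 'absent', and for the remaining characters it is 'present'.
I: derived state 'present' in Glyptilis, Helioella, Leptoilis, Lithina, and Ornithilis only — synapomorphy for {Glyptilis, Helioella, Leptoilis, Lithina, Ornithilis}.
II (derived state 'absent') is shared by Glyptilis and Ornithilis — a synapomorphy uniting that clade.
III (state 'absent') occurs in Euryodon and Ornithilis but conflicts with the nesting implied by the other characters — most parsimoniously interpreted as homoplasy.
IV (derived state 'present') is shared by Glyptilis, Helioella, Lithina, and Ornithilis — a synapomorphy uniting that clade.
Only Glyptilis, Lithina, and Ornithilis show the derived state 'absent' for V, supporting them as a clade.
Most parsimonious ingroup topology: (((((Ornithilis,Glyptilis),Lithina),Helioella),Leptoilis),Euryodon).
The clade {Glyptilis, Helioella, Leptoilis, Lithina, Ornithilis} is supported by I: its derived state 'present' occurs in exactly those taxa and in no other taxon (including the outgroup).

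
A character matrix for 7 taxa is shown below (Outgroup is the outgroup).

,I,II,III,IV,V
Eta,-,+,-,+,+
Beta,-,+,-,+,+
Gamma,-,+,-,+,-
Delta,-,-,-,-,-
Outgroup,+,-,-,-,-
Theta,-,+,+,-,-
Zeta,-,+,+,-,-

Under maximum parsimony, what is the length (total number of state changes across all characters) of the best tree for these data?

5

Character polarity is set by the outgroup: the derived state is whichever differs from the outgroup's state, so for I the derived state is '-', and for the remaining characters it is '+'.
All ingroup taxa share the derived state '-' for I; it defines the ingroup but does not resolve relationships within it.
II (derived state '+') is shared by Beta, Eta, Gamma, Theta, and Zeta — a synapomorphy uniting that clade.
Only Theta and Zeta show the derived state '+' for III, supporting them as a clade.
Only Beta, Eta, and Gamma show the derived state '+' for IV, supporting them as a clade.
V: derived state '+' in Beta and Eta only — synapomorphy for {Beta, Eta}.
Most parsimonious ingroup topology: (((Theta,Zeta),(Gamma,(Beta,Eta))),Delta).
Changes per character on this tree: I: 1; II: 1; III: 1; IV: 1; V: 1.
Total = 5.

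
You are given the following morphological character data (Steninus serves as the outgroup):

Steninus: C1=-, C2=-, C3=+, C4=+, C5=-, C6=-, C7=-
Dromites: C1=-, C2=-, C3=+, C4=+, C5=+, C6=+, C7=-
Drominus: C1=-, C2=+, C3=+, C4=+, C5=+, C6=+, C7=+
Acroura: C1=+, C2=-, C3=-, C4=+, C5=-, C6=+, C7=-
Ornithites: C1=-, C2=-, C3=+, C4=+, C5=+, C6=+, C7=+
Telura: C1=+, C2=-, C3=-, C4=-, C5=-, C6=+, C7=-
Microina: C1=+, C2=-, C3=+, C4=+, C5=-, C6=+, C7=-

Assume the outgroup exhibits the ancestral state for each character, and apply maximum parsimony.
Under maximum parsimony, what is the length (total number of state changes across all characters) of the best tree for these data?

7

Character polarity is set by the outgroup: the derived state is whichever differs from the outgroup's state, so for C3, C4 the derived state is '-', and for the remaining characters it is '+'.
C1: derived state '+' in Acroura, Microina, and Telura only — synapomorphy for {Acroura, Microina, Telura}.
C2 (derived state '+') is unique to Drominus (autapomorphy; uninformative for grouping).
Only Acroura and Telura show the derived state '-' for C3, supporting them as a clade.
C4 (derived state '-') is unique to Telura (autapomorphy; uninformative for grouping).
Only Drominus, Dromites, and Ornithites show the derived state '+' for C5, supporting them as a clade.
C6 (derived state '+') is shared by all ingroup taxa — unites the whole ingroup.
C7 (derived state '+') is shared by Drominus and Ornithites — a synapomorphy uniting that clade.
Most parsimonious ingroup topology: ((Dromites,(Drominus,Ornithites)),((Acroura,Telura),Microina)).
Changes per character on this tree: C1: 1; C2: 1; C3: 1; C4: 1; C5: 1; C6: 1; C7: 1.
Total = 7.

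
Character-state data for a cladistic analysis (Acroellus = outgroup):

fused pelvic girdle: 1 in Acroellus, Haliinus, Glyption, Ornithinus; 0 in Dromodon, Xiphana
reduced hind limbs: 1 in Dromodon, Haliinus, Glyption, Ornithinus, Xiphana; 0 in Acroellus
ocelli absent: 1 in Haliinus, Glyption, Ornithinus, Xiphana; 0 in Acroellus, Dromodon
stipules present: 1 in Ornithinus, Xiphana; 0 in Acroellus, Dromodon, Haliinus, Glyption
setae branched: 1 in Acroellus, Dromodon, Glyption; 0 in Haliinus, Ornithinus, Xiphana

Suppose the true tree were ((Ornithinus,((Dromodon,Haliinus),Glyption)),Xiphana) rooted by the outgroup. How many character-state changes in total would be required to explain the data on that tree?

Map each character onto ((Ornithinus,((Dromodon,Haliinus),Glyption)),Xiphana) (rooted by Acroellus) and count the minimum state changes it requires (Fitch parsimony):
fused pelvic girdle: 2; reduced hind limbs: 1; ocelli absent: 2; stipules present: 2; setae branched: 3.
Total tree length = 10.

10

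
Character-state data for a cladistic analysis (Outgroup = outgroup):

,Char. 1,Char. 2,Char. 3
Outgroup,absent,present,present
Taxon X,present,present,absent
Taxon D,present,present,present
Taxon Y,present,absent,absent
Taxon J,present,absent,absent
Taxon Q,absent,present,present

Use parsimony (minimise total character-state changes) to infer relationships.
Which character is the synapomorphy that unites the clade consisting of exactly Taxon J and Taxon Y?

Char. 2

Character polarity is set by the outgroup: the derived state is whichever differs from the outgroup's state, so for Char. 2, Char. 3 the derived state is 'absent', and for the remaining characters it is 'present'.
Char. 1: derived state 'present' in Taxon D, Taxon J, Taxon X, and Taxon Y only — synapomorphy for {Taxon D, Taxon J, Taxon X, Taxon Y}.
Char. 2 (derived state 'absent') is shared by Taxon J and Taxon Y — a synapomorphy uniting that clade.
Only Taxon J, Taxon X, and Taxon Y show the derived state 'absent' for Char. 3, supporting them as a clade.
Most parsimonious ingroup topology: (((Taxon X,(Taxon Y,Taxon J)),Taxon D),Taxon Q).
The clade {Taxon J, Taxon Y} is supported by Char. 2: its derived state 'absent' occurs in exactly those taxa and in no other taxon (including the outgroup).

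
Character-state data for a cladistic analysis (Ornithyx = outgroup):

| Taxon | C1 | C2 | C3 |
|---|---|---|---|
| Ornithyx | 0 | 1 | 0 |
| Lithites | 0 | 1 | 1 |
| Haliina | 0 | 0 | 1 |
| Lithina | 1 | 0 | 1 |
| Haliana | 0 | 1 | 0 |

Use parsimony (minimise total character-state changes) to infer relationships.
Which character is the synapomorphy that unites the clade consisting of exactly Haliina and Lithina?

Character polarity is set by the outgroup: the derived state is whichever differs from the outgroup's state, so for C2 the derived state is '0', and for the remaining characters it is '1'.
C1 (derived state '1') is unique to Lithina (autapomorphy; uninformative for grouping).
C2 (derived state '0') is shared by Haliina and Lithina — a synapomorphy uniting that clade.
C3: derived state '1' in Haliina, Lithina, and Lithites only — synapomorphy for {Haliina, Lithina, Lithites}.
Most parsimonious ingroup topology: ((Lithites,(Haliina,Lithina)),Haliana).
The clade {Haliina, Lithina} is supported by C2: its derived state '0' occurs in exactly those taxa and in no other taxon (including the outgroup).

C2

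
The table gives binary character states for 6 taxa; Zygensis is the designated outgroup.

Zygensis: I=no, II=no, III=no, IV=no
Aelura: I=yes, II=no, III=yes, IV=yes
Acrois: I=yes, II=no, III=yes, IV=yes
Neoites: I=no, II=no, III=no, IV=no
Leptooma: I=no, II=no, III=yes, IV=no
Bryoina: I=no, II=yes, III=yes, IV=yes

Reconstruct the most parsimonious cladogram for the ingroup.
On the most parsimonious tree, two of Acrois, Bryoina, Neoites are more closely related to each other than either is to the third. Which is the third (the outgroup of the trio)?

The outgroup has state 'no' for every character, so 'yes' is the derived state throughout.
I (derived state 'yes') is shared by Acrois and Aelura — a synapomorphy uniting that clade.
II (derived state 'yes') is unique to Bryoina (autapomorphy; uninformative for grouping).
Only Acrois, Aelura, Bryoina, and Leptooma show the derived state 'yes' for III, supporting them as a clade.
IV (derived state 'yes') is shared by Acrois, Aelura, and Bryoina — a synapomorphy uniting that clade.
Most parsimonious ingroup topology: ((((Aelura,Acrois),Bryoina),Leptooma),Neoites).
Bryoina and Acrois share a more recent common ancestor with each other than either does with Neoites, so Neoites is the least closely related of the three.

Neoites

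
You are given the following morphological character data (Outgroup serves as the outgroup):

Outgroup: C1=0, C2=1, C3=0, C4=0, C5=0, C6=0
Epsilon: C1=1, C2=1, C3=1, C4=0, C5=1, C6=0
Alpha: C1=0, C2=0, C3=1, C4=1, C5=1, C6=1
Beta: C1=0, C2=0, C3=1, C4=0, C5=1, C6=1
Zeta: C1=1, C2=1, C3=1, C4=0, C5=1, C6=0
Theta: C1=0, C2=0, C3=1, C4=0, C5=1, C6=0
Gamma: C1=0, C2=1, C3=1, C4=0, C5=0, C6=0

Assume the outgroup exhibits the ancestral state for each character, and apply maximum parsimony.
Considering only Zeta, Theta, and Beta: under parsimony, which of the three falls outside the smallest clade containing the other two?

Character polarity is set by the outgroup: the derived state is whichever differs from the outgroup's state, so for C2 the derived state is '0', and for the remaining characters it is '1'.
Only Epsilon and Zeta show the derived state '1' for C1, supporting them as a clade.
C2 (derived state '0') is shared by Alpha, Beta, and Theta — a synapomorphy uniting that clade.
All ingroup taxa share the derived state '1' for C3; it defines the ingroup but does not resolve relationships within it.
C4 (derived state '1') is unique to Alpha (autapomorphy; uninformative for grouping).
Only Alpha, Beta, Epsilon, Theta, and Zeta show the derived state '1' for C5, supporting them as a clade.
C6: derived state '1' in Alpha and Beta only — synapomorphy for {Alpha, Beta}.
Most parsimonious ingroup topology: (((Epsilon,Zeta),((Alpha,Beta),Theta)),Gamma).
Beta and Theta share a more recent common ancestor with each other than either does with Zeta, so Zeta is the least closely related of the three.

Zeta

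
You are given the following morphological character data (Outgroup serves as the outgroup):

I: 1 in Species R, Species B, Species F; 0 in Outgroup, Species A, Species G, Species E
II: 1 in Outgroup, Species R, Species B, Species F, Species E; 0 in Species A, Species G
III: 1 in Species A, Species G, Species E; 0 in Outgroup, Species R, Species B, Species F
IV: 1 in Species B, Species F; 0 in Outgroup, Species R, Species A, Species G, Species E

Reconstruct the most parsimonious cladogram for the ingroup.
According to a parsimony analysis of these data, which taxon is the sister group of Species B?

Species F

Character polarity is set by the outgroup: the derived state is whichever differs from the outgroup's state, so for II the derived state is '0', and for the remaining characters it is '1'.
I (derived state '1') is shared by Species B, Species F, and Species R — a synapomorphy uniting that clade.
II (derived state '0') is shared by Species A and Species G — a synapomorphy uniting that clade.
III: derived state '1' in Species A, Species E, and Species G only — synapomorphy for {Species A, Species E, Species G}.
IV: derived state '1' in Species B and Species F only — synapomorphy for {Species B, Species F}.
Most parsimonious ingroup topology: ((Species R,(Species B,Species F)),((Species A,Species G),Species E)).
Species B and Species F form a cherry on this tree, so they are sister taxa.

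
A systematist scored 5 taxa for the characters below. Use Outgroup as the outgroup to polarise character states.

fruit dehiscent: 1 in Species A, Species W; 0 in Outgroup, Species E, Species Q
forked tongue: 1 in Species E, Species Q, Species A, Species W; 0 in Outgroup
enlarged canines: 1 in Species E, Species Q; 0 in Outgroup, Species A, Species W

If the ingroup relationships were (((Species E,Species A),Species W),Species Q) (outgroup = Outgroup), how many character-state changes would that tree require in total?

5

Map each character onto (((Species E,Species A),Species W),Species Q) (rooted by Outgroup) and count the minimum state changes it requires (Fitch parsimony):
fruit dehiscent: 2; forked tongue: 1; enlarged canines: 2.
Total tree length = 5.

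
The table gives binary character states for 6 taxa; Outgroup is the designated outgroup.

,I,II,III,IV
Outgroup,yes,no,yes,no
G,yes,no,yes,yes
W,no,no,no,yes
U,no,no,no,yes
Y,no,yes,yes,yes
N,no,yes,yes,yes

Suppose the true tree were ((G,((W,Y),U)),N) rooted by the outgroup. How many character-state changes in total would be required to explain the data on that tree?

7

Map each character onto ((G,((W,Y),U)),N) (rooted by Outgroup) and count the minimum state changes it requires (Fitch parsimony):
I: 2; II: 2; III: 2; IV: 1.
Total tree length = 7.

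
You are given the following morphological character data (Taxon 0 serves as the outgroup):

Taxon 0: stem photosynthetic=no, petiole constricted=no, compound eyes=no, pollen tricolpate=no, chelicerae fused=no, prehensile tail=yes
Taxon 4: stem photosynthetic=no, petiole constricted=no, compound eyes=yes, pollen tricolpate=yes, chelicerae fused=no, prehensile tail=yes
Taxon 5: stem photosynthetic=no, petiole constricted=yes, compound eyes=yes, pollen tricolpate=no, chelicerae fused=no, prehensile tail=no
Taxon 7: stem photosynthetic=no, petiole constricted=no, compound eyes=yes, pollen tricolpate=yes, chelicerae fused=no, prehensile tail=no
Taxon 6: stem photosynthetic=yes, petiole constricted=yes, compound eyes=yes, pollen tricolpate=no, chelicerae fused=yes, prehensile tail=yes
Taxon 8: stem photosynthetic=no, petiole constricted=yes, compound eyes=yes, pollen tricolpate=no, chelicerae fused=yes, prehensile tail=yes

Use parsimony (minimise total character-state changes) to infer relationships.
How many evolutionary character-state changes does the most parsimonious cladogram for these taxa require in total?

7

Character polarity is set by the outgroup: the derived state is whichever differs from the outgroup's state, so for prehensile tail the derived state is 'no', and for the remaining characters it is 'yes'.
stem photosynthetic (derived state 'yes') is unique to Taxon 6 (autapomorphy; uninformative for grouping).
petiole constricted (derived state 'yes') is shared by Taxon 5, Taxon 6, and Taxon 8 — a synapomorphy uniting that clade.
All ingroup taxa share the derived state 'yes' for compound eyes; it defines the ingroup but does not resolve relationships within it.
pollen tricolpate: derived state 'yes' in Taxon 4 and Taxon 7 only — synapomorphy for {Taxon 4, Taxon 7}.
chelicerae fused (derived state 'yes') is shared by Taxon 6 and Taxon 8 — a synapomorphy uniting that clade.
prehensile tail groups Taxon 5 and Taxon 7, which is incompatible with the clades supported by the remaining characters; treating it as convergent (homoplasy) costs fewer steps than any alternative tree.
Most parsimonious ingroup topology: ((Taxon 4,Taxon 7),(Taxon 5,(Taxon 6,Taxon 8))).
Changes per character on this tree: stem photosynthetic: 1; petiole constricted: 1; compound eyes: 1; pollen tricolpate: 1; chelicerae fused: 1; prehensile tail: 2.
Total = 7.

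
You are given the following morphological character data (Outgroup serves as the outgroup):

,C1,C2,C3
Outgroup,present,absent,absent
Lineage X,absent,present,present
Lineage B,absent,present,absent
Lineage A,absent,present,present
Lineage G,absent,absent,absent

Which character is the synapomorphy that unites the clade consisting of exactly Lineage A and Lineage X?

C3

Character polarity is set by the outgroup: the derived state is whichever differs from the outgroup's state, so for C1 the derived state is 'absent', and for the remaining characters it is 'present'.
All ingroup taxa share the derived state 'absent' for C1; it defines the ingroup but does not resolve relationships within it.
Only Lineage A, Lineage B, and Lineage X show the derived state 'present' for C2, supporting them as a clade.
Only Lineage A and Lineage X show the derived state 'present' for C3, supporting them as a clade.
Most parsimonious ingroup topology: (((Lineage X,Lineage A),Lineage B),Lineage G).
The clade {Lineage A, Lineage X} is supported by C3: its derived state 'present' occurs in exactly those taxa and in no other taxon (including the outgroup).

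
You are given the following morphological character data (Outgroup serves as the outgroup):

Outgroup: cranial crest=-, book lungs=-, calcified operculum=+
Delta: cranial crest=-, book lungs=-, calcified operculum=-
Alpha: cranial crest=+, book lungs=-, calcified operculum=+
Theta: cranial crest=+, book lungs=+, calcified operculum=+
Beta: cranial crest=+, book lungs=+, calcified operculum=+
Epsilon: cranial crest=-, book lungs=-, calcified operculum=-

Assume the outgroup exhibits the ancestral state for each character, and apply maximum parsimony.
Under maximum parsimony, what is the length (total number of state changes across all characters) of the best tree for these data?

Character polarity is set by the outgroup: the derived state is whichever differs from the outgroup's state, so for calcified operculum the derived state is '-', and for the remaining characters it is '+'.
cranial crest: derived state '+' in Alpha, Beta, and Theta only — synapomorphy for {Alpha, Beta, Theta}.
Only Beta and Theta show the derived state '+' for book lungs, supporting them as a clade.
calcified operculum (derived state '-') is shared by Delta and Epsilon — a synapomorphy uniting that clade.
Most parsimonious ingroup topology: ((Delta,Epsilon),(Alpha,(Theta,Beta))).
Changes per character on this tree: cranial crest: 1; book lungs: 1; calcified operculum: 1.
Total = 3.

3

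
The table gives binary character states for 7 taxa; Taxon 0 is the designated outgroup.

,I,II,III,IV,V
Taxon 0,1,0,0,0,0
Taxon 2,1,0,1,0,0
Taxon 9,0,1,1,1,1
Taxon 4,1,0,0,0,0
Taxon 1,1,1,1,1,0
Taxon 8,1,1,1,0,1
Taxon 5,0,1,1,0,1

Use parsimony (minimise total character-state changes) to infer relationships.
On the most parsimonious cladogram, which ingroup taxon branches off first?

Character polarity is set by the outgroup: the derived state is whichever differs from the outgroup's state, so for I the derived state is '0', and for the remaining characters it is '1'.
I (derived state '0') is shared by Taxon 5 and Taxon 9 — a synapomorphy uniting that clade.
II: derived state '1' in Taxon 1, Taxon 5, Taxon 8, and Taxon 9 only — synapomorphy for {Taxon 1, Taxon 5, Taxon 8, Taxon 9}.
III (derived state '1') is shared by Taxon 1, Taxon 2, Taxon 5, Taxon 8, and Taxon 9 — a synapomorphy uniting that clade.
IV groups Taxon 1 and Taxon 9, which is incompatible with the clades supported by the remaining characters; treating it as convergent (homoplasy) costs fewer steps than any alternative tree.
Only Taxon 5, Taxon 8, and Taxon 9 show the derived state '1' for V, supporting them as a clade.
Most parsimonious ingroup topology: ((Taxon 2,(((Taxon 9,Taxon 5),Taxon 8),Taxon 1)),Taxon 4).
Taxon 4 is sister to the clade containing all other ingroup taxa, so it is the earliest-diverging (most basal) ingroup lineage.

Taxon 4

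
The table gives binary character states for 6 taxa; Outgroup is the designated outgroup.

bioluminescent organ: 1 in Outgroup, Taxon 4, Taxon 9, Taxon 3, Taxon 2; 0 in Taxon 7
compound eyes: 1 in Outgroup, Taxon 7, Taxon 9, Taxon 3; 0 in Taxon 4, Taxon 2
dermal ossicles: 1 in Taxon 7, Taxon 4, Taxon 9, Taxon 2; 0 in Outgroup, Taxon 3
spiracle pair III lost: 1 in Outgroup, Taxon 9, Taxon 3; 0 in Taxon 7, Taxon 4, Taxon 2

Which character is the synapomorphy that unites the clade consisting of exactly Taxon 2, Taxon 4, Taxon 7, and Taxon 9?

Character polarity is set by the outgroup: the derived state is whichever differs from the outgroup's state, so for bioluminescent organ, compound eyes, spiracle pair III lost the derived state is '0', and for the remaining characters it is '1'.
bioluminescent organ (derived state '0') is unique to Taxon 7 (autapomorphy; uninformative for grouping).
compound eyes (derived state '0') is shared by Taxon 2 and Taxon 4 — a synapomorphy uniting that clade.
dermal ossicles (derived state '1') is shared by Taxon 2, Taxon 4, Taxon 7, and Taxon 9 — a synapomorphy uniting that clade.
spiracle pair III lost (derived state '0') is shared by Taxon 2, Taxon 4, and Taxon 7 — a synapomorphy uniting that clade.
Most parsimonious ingroup topology: (((Taxon 7,(Taxon 4,Taxon 2)),Taxon 9),Taxon 3).
The clade {Taxon 2, Taxon 4, Taxon 7, Taxon 9} is supported by dermal ossicles: its derived state '1' occurs in exactly those taxa and in no other taxon (including the outgroup).

dermal ossicles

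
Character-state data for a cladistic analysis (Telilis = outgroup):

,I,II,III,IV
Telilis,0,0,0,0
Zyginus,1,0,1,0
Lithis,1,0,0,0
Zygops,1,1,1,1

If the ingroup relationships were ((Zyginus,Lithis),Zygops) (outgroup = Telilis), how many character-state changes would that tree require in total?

5

Map each character onto ((Zyginus,Lithis),Zygops) (rooted by Telilis) and count the minimum state changes it requires (Fitch parsimony):
I: 1; II: 1; III: 2; IV: 1.
Total tree length = 5.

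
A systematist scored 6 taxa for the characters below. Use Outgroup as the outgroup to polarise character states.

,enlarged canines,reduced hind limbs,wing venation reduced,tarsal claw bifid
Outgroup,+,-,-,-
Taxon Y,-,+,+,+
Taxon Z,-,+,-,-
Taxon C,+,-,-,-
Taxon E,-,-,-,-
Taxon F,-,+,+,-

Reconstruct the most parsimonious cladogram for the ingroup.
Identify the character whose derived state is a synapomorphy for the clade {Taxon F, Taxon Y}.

wing venation reduced

Character polarity is set by the outgroup: the derived state is whichever differs from the outgroup's state, so for enlarged canines the derived state is '-', and for the remaining characters it is '+'.
Only Taxon E, Taxon F, Taxon Y, and Taxon Z show the derived state '-' for enlarged canines, supporting them as a clade.
Only Taxon F, Taxon Y, and Taxon Z show the derived state '+' for reduced hind limbs, supporting them as a clade.
wing venation reduced (derived state '+') is shared by Taxon F and Taxon Y — a synapomorphy uniting that clade.
tarsal claw bifid (derived state '+') is unique to Taxon Y (autapomorphy; uninformative for grouping).
Most parsimonious ingroup topology: ((((Taxon Y,Taxon F),Taxon Z),Taxon E),Taxon C).
The clade {Taxon F, Taxon Y} is supported by wing venation reduced: its derived state '+' occurs in exactly those taxa and in no other taxon (including the outgroup).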